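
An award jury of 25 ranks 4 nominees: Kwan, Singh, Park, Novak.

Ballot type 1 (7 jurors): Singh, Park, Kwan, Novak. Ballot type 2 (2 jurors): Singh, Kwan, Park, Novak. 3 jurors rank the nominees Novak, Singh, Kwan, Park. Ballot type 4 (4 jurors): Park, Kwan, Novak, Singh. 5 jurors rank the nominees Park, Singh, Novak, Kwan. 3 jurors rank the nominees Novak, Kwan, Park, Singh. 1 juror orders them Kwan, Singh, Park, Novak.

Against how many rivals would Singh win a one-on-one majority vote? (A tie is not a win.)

Singh against each rival (25 jurors):
Singh vs Kwan: 17 to 8, Singh.
Singh vs Park: 13 to 12, Singh.
Singh vs Novak: 15 to 10, Singh.
Singh beats Kwan, Park, Novak — 3 pairwise wins.

3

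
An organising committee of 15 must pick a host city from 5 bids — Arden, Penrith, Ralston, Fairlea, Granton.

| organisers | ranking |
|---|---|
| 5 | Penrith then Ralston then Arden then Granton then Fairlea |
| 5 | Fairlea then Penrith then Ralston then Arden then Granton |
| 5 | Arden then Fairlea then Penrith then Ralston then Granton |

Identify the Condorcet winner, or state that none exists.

none

Check each pair by majority over 15 ballots:
Arden vs Penrith: Arden preferred on 5 ballots; Penrith wins 10–5.
Arden vs Ralston: 5 to 10, Ralston.
Arden vs Fairlea: 5+5 = 10 for Arden, 5 for Fairlea — Arden by 10–5.
Arden vs Granton: 5+5+5 = 15 for Arden, 0 for Granton — Arden by 15–0.
Penrith–Ralston: Penrith 15–0.
Penrith–Fairlea: Fairlea 10–5.
Penrith vs Granton: 15 to 0, Penrith.
Ralston vs Fairlea: Ralston is ranked higher on 5 ballots, Fairlea on 10. Fairlea wins 10–5.
Ralston vs Granton: 5+5+5 = 15 for Ralston, 0 for Granton — Ralston by 15–0.
Fairlea vs Granton: Fairlea preferred on 5+5 = 10 ballots; Fairlea wins 10–5.
Each city drops at least one matchup (Arden loses to Penrith; Penrith loses to Fairlea; Ralston loses to Penrith; Fairlea loses to Arden; Granton loses to Arden); the cycle Arden → Fairlea → Penrith → Arden rules out a Condorcet winner.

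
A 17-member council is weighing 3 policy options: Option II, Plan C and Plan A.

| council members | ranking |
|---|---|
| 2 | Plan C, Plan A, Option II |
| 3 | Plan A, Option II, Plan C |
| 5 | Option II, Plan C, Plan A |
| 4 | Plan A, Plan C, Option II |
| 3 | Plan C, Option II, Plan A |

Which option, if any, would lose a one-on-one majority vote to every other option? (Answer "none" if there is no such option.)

Option II

Pairwise majorities:
Option II vs Plan C: Plan C, 9–8.
Option II vs Plan A: 8 to 9, Plan A.
Plan C vs Plan A: Plan C, 10–7.
Only Option II has no wins; Option II is the Condorcet loser.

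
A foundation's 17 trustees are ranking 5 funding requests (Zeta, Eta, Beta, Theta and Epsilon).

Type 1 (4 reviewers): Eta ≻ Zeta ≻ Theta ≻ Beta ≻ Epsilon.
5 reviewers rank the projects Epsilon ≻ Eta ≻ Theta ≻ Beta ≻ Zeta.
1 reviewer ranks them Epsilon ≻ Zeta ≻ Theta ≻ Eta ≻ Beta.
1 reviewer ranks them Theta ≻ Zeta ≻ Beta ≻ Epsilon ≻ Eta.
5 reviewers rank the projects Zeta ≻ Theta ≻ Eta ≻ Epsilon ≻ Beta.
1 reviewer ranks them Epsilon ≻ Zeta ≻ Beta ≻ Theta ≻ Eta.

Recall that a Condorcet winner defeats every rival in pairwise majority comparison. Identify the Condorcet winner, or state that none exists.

Eta

Pairwise majorities:
Zeta vs Eta: Zeta is ranked higher on 1+1+5+1 = 8 ballots, Eta on 9. Eta wins 9–8.
Zeta vs Beta: Zeta preferred on 4+1+1+5+1 = 12 ballots; Zeta wins 12–5.
Zeta vs Theta: 11 to 6, Zeta.
Zeta vs Epsilon: 10 to 7, Zeta.
Eta vs Beta: Eta preferred on 4+5+1+5 = 15 ballots; Eta wins 15–2.
Eta–Theta: Eta 9–8.
Eta vs Epsilon: Eta, 9–8.
Beta vs Theta: Theta, 16–1.
Beta vs Epsilon: Epsilon, 12–5.
Theta vs Epsilon: Theta is ranked higher on 4+1+5 = 10 ballots, Epsilon on 7. Theta wins 10–7.
Eta wins every pairwise contest, so Eta is the Condorcet winner.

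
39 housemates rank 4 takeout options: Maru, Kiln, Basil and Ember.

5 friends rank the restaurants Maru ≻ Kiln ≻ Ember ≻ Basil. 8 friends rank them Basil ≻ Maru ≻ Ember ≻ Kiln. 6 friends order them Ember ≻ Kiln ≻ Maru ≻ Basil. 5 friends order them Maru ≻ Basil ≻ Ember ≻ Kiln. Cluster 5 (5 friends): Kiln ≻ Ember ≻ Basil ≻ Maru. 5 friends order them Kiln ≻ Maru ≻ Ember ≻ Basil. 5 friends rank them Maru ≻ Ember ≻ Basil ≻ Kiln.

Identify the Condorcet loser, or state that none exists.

Basil

Head-to-head results (39 friends):
Maru vs Kiln: Maru wins 23–16.
Maru vs Basil: 5+6+5+5+5 = 26 for Maru, 13 for Basil — Maru by 26–13.
Maru vs Ember: 28 to 11, Maru.
Kiln vs Basil: Kiln, 21–18.
Kiln vs Ember: Ember, 24–15.
Basil vs Ember: 8+5 = 13 for Basil, 26 for Ember — Ember by 26–13.
Basil loses to every other restaurant — it is the Condorcet loser.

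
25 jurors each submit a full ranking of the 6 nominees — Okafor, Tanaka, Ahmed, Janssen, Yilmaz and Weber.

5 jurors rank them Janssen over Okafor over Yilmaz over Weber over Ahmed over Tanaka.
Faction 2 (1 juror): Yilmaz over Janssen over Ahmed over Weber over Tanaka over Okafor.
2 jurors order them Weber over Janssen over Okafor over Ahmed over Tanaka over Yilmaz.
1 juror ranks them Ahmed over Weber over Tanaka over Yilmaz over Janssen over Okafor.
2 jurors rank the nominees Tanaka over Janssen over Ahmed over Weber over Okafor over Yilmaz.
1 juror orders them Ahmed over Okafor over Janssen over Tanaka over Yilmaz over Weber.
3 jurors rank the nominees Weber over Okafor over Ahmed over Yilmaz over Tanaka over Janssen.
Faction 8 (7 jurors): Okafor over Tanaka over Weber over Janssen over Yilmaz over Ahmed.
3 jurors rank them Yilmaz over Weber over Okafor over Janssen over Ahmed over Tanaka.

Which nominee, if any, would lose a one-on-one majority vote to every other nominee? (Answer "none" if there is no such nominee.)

Pairwise majorities:
Okafor vs Tanaka: 21 to 4, Okafor.
Okafor vs Ahmed: Okafor, 20–5.
Okafor vs Janssen: Okafor preferred on 1+3+7+3 = 14 ballots; Okafor wins 14–11.
Okafor vs Yilmaz: Okafor wins 20–5.
Okafor vs Weber: Okafor, 13–12.
Tanaka vs Ahmed: Ahmed, 16–9.
Tanaka vs Janssen: Tanaka preferred on 1+2+3+7 = 13 ballots; Tanaka wins 13–12.
Tanaka vs Yilmaz: Tanaka wins 13–12.
Tanaka vs Weber: Weber wins 15–10.
Ahmed vs Janssen: Janssen, 20–5.
Ahmed vs Yilmaz: 9 to 16, Yilmaz.
Ahmed vs Weber: 5 to 20, Weber.
Janssen vs Yilmaz: Janssen, 17–8.
Janssen vs Weber: Janssen preferred on 5+1+2+1 = 9 ballots; Weber wins 16–9.
Yilmaz vs Weber: Weber, 15–10.
No nominee is winless: Okafor beats Tanaka; Tanaka beats Janssen; Ahmed beats Tanaka; Janssen beats Ahmed; Yilmaz beats Ahmed; Weber beats Tanaka. There is no Condorcet loser.

none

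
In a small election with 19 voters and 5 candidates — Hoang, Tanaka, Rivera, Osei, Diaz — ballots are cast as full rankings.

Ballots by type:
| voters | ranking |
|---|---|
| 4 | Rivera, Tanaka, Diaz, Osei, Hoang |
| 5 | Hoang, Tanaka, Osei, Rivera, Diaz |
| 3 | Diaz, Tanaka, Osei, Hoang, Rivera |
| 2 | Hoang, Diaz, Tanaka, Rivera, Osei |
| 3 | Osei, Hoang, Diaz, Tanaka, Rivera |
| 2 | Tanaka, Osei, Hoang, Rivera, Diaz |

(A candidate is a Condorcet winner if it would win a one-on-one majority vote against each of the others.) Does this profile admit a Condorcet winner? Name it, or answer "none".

none

Check each pair by majority over 19 ballots:
Hoang vs Tanaka: 5+2+3 = 10 for Hoang, 9 for Tanaka — Hoang by 10–9.
Hoang vs Rivera: Hoang is ranked higher on 5+3+2+3+2 = 15 ballots, Rivera on 4. Hoang wins 15–4.
Hoang vs Osei: Hoang preferred on 5+2 = 7 ballots; Osei wins 12–7.
Hoang vs Diaz: Hoang is ranked higher on 5+2+3+2 = 12 ballots, Diaz on 7. Hoang wins 12–7.
Tanaka vs Rivera: 5+3+2+3+2 = 15 for Tanaka, 4 for Rivera — Tanaka by 15–4.
Tanaka vs Osei: Tanaka preferred on 4+5+3+2+2 = 16 ballots; Tanaka wins 16–3.
Tanaka vs Diaz: 11 to 8, Tanaka.
Rivera vs Osei: 6 to 13, Osei.
Rivera vs Diaz: 4+5+2 = 11 for Rivera, 8 for Diaz — Rivera by 11–8.
Osei vs Diaz: 5+3+2 = 10 for Osei, 9 for Diaz — Osei by 10–9.
Every candidate loses at least once (Hoang loses to Osei; Tanaka loses to Hoang; Rivera loses to Hoang; Osei loses to Tanaka; Diaz loses to Hoang). The majority relation contains the cycle Hoang → Tanaka → Osei → Hoang, so there is no Condorcet winner.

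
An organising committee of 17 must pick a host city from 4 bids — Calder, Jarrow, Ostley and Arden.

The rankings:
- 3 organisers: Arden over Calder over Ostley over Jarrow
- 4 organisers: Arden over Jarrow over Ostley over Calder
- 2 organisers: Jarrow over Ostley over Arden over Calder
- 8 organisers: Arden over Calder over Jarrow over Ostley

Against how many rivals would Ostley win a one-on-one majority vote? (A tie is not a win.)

Ostley against each rival (17 organisers):
Ostley–Calder: Calder 11–6.
Ostley vs Jarrow: Jarrow wins 14–3.
Ostley vs Arden: 2 to 15, Arden.
Ostley beats no one; loses to Calder, Jarrow, Arden — 0 pairwise wins.

0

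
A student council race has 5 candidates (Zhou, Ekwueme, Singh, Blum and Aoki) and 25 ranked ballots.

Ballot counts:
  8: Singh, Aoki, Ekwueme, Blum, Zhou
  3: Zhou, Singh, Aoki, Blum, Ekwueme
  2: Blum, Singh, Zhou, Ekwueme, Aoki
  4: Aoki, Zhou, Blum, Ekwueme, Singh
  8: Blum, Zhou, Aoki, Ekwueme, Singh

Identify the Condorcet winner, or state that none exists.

none

Pairwise majorities:
Zhou–Ekwueme: Zhou 17–8.
Zhou vs Singh: Zhou, 15–10.
Zhou vs Blum: Blum wins 18–7.
Zhou vs Aoki: Zhou, 13–12.
Ekwueme–Singh: Singh 13–12.
Ekwueme vs Blum: Blum wins 17–8.
Ekwueme–Aoki: Aoki 23–2.
Singh vs Blum: Blum wins 14–11.
Singh vs Aoki: 8+3+2 = 13 for Singh, 12 for Aoki — Singh by 13–12.
Blum vs Aoki: Aoki wins 15–10.
Every candidate loses at least once (Zhou loses to Blum; Ekwueme loses to Zhou; Singh loses to Zhou; Blum loses to Aoki; Aoki loses to Zhou). The majority relation contains the cycle Zhou → Aoki → Blum → Zhou, so there is no Condorcet winner.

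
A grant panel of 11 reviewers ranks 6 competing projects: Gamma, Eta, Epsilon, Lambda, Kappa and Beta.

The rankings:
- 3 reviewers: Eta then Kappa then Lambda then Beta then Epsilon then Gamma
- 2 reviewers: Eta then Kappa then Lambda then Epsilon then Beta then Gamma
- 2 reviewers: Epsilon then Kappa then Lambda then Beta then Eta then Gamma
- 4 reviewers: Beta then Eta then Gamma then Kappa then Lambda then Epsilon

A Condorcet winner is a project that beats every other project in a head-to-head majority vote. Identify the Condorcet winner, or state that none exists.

none

Pairwise majorities:
Gamma vs Eta: Eta wins 11–0.
Gamma vs Epsilon: Gamma preferred on 4 ballots; Epsilon wins 7–4.
Gamma–Lambda: Lambda 7–4.
Gamma vs Kappa: Kappa wins 7–4.
Gamma–Beta: Beta 11–0.
Eta vs Epsilon: Eta wins 9–2.
Eta vs Lambda: Eta is ranked higher on 3+2+4 = 9 ballots, Lambda on 2. Eta wins 9–2.
Eta–Kappa: Eta 9–2.
Eta vs Beta: Eta preferred on 3+2 = 5 ballots; Beta wins 6–5.
Epsilon vs Lambda: Lambda, 9–2.
Epsilon vs Kappa: Epsilon preferred on 2 ballots; Kappa wins 9–2.
Epsilon–Beta: Beta 7–4.
Lambda–Kappa: Kappa 11–0.
Lambda vs Beta: Lambda wins 7–4.
Kappa vs Beta: Kappa preferred on 3+2+2 = 7 ballots; Kappa wins 7–4.
Each project drops at least one matchup (Gamma loses to Eta; Eta loses to Beta; Epsilon loses to Eta; Lambda loses to Eta; Kappa loses to Eta; Beta loses to Lambda); the cycle Eta > Lambda > Beta > Eta rules out a Condorcet winner.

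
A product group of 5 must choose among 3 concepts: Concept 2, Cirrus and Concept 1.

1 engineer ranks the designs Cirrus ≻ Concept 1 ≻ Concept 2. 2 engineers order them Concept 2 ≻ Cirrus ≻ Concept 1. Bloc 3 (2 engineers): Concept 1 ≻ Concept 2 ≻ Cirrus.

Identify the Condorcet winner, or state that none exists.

none

Head-to-head results (5 engineers):
Concept 2–Cirrus: Concept 2 4–1.
Concept 2 vs Concept 1: Concept 1, 3–2.
Cirrus vs Concept 1: Cirrus, 3–2.
Each design drops at least one matchup (Concept 2 loses to Concept 1; Cirrus loses to Concept 2; Concept 1 loses to Cirrus); the cycle Concept 2 > Cirrus > Concept 1 > Concept 2 rules out a Condorcet winner.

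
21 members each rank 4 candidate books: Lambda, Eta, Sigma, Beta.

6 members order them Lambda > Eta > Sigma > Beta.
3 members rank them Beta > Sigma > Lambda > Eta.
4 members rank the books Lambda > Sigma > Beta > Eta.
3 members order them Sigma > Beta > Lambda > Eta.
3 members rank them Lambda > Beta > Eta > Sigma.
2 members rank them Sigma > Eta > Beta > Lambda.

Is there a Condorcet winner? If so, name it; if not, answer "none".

Pairwise majorities:
Lambda vs Eta: Lambda is ranked higher on 6+3+4+3+3 = 19 ballots, Eta on 2. Lambda wins 19–2.
Lambda vs Sigma: 13 to 8, Lambda.
Lambda vs Beta: 6+4+3 = 13 for Lambda, 8 for Beta — Lambda by 13–8.
Eta vs Sigma: 6+3 = 9 for Eta, 12 for Sigma — Sigma by 12–9.
Eta vs Beta: Eta preferred on 6+2 = 8 ballots; Beta wins 13–8.
Sigma vs Beta: 15 to 6, Sigma.
Lambda defeats every rival head-to-head and is the Condorcet winner.

Lambda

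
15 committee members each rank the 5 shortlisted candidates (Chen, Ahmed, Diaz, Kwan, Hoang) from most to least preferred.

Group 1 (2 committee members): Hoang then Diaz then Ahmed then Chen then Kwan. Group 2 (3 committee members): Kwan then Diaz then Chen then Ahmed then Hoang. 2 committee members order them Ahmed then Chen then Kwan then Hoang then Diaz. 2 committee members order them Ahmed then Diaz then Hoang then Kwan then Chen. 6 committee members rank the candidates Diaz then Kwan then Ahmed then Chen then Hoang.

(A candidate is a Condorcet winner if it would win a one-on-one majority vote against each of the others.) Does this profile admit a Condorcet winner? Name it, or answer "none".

Check each pair by majority over 15 ballots:
Chen vs Ahmed: 3 for Chen, 12 for Ahmed — Ahmed by 12–3.
Chen vs Diaz: Chen is ranked higher on 2 ballots, Diaz on 13. Diaz wins 13–2.
Chen vs Kwan: 2+2 = 4 for Chen, 11 for Kwan — Kwan by 11–4.
Chen vs Hoang: 3+2+6 = 11 for Chen, 4 for Hoang — Chen by 11–4.
Ahmed vs Diaz: 2+2 = 4 for Ahmed, 11 for Diaz — Diaz by 11–4.
Ahmed vs Kwan: Ahmed preferred on 2+2+2 = 6 ballots; Kwan wins 9–6.
Ahmed vs Hoang: Ahmed preferred on 3+2+2+6 = 13 ballots; Ahmed wins 13–2.
Diaz vs Kwan: Diaz is ranked higher on 2+2+6 = 10 ballots, Kwan on 5. Diaz wins 10–5.
Diaz vs Hoang: 11 to 4, Diaz.
Kwan vs Hoang: 3+2+6 = 11 for Kwan, 4 for Hoang — Kwan by 11–4.
Diaz wins every pairwise contest, so Diaz is the Condorcet winner.

Diaz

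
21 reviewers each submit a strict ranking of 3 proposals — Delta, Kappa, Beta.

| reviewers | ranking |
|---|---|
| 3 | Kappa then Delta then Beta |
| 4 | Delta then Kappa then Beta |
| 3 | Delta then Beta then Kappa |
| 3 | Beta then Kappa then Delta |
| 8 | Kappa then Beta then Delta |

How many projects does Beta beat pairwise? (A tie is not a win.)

Beta against each rival (21 reviewers):
Beta vs Delta: Beta preferred on 3+8 = 11 ballots; Beta wins 11–10.
Beta vs Kappa: Kappa, 15–6.
Beta beats Delta; loses to Kappa — 1 pairwise win.

1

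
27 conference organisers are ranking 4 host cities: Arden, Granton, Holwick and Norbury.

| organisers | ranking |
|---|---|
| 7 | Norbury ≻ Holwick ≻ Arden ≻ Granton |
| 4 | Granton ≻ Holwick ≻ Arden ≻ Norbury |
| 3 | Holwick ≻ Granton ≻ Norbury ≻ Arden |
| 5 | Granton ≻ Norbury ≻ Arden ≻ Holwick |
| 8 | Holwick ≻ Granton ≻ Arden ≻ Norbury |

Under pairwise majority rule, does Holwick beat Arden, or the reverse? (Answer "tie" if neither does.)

Holwick

Ballots ranking Holwick above Arden: 7 + 4 + 3 + 8 = 22.
Ballots ranking Arden above Holwick: 27 − 22 = 5.
Holwick wins the head-to-head 22–5.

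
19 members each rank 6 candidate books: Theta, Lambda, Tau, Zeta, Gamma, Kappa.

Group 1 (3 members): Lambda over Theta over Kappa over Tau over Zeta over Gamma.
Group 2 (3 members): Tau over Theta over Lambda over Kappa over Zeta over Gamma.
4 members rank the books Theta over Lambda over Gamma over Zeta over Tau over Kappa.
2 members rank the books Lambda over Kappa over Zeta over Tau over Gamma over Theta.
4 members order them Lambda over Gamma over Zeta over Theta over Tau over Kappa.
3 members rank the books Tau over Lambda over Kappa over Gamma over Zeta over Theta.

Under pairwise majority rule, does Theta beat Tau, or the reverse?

Ballots ranking Theta above Tau: 3 + 4 + 4 = 11.
Ballots ranking Tau above Theta: 19 − 11 = 8.
Theta wins the head-to-head 11–8.

Theta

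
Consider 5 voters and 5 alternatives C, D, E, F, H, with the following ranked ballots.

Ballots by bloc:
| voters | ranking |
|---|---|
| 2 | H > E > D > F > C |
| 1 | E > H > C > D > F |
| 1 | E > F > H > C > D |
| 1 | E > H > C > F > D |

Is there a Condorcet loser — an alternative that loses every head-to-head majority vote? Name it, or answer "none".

Pairwise majorities:
C vs D: C is ranked higher on 1+1+1 = 3 ballots, D on 2. C wins 3–2.
C–E: E 5–0.
C–F: F 3–2.
C vs H: C preferred on 0 ballots; H wins 5–0.
D vs E: E wins 5–0.
D vs F: D wins 3–2.
D vs H: D is ranked higher on 0 ballots, H on 5. H wins 5–0.
E vs F: E wins 5–0.
E vs H: 1+1+1 = 3 for E, 2 for H — E by 3–2.
F vs H: H wins 4–1.
No alternative is winless: C beats D; D beats F; E beats C; F beats C; H beats C. There is no Condorcet loser.

none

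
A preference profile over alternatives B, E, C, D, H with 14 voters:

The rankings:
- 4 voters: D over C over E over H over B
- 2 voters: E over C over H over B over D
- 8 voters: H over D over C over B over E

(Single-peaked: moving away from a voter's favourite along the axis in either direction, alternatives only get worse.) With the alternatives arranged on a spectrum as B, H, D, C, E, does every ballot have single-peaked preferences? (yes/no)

no

Axis positions: B=1, H=2, D=3, C=4, E=5.
Group 1 (peak D at position 3): ranking walks positions 3-4-5-2-1, expanding outward from the peak — single-peaked.
Group 2: ranking walks positions 5-4-2-1-3; H is ranked above D even though D lies between H and the peak E on the axis — preferences dip and rise again. Not single-peaked.
Group 3 (peak H at position 2): ranking walks positions 2-3-4-1-5, expanding outward from the peak — single-peaked.
Group 2 violates single-peakedness, so the profile is not single-peaked on this axis.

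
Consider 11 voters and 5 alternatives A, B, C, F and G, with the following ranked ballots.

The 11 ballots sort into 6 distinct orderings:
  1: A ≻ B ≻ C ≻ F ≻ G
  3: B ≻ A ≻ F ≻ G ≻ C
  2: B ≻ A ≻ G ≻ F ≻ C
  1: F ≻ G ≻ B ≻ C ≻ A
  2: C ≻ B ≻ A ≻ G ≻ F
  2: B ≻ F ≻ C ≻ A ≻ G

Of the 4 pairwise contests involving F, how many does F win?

F against each rival (11 voters):
F–A: A 8–3.
F vs B: 1 to 10, B.
F–C: F 8–3.
F vs G: F, 7–4.
F beats C, G; loses to A, B — 2 pairwise wins.

2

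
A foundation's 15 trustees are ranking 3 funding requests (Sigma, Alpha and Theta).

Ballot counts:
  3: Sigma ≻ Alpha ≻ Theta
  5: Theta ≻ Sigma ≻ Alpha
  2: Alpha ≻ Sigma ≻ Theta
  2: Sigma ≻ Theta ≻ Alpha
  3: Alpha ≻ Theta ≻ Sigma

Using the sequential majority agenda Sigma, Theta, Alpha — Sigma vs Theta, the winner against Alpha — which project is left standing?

Round 1: Sigma vs Theta — 7–8, Theta advances.
Round 2: Theta vs Alpha — 7–8, Alpha advances.
Alpha survives the agenda.

Alpha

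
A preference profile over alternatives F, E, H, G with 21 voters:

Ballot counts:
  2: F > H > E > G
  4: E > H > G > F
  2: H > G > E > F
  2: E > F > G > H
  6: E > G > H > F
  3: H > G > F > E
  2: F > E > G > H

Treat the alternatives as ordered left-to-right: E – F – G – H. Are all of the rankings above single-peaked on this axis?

Axis positions: E=1, F=2, G=3, H=4.
Ballot type 1: ranking walks positions 2-4-1-3; H is ranked above G even though G lies between H and the peak F on the axis — preferences dip and rise again. Not single-peaked.
Ballot type 2: ranking walks positions 1-4-3-2; H is ranked above F even though F lies between H and the peak E on the axis — preferences dip and rise again. Not single-peaked.
Ballot type 3: ranking walks positions 4-3-1-2; E is ranked above F even though F lies between E and the peak H on the axis — preferences dip and rise again. Not single-peaked.
Ballot type 4 (peak E at position 1): ranking walks positions 1-2-3-4, expanding outward from the peak — single-peaked.
Ballot type 5: ranking walks positions 1-3-4-2; G is ranked above F even though F lies between G and the peak E on the axis — preferences dip and rise again. Not single-peaked.
Ballot type 6 (peak H at position 4): ranking walks positions 4-3-2-1, expanding outward from the peak — single-peaked.
Ballot type 7 (peak F at position 2): ranking walks positions 2-1-3-4, expanding outward from the peak — single-peaked.
Ballot type 1 violates single-peakedness, so the profile is not single-peaked on this axis.

no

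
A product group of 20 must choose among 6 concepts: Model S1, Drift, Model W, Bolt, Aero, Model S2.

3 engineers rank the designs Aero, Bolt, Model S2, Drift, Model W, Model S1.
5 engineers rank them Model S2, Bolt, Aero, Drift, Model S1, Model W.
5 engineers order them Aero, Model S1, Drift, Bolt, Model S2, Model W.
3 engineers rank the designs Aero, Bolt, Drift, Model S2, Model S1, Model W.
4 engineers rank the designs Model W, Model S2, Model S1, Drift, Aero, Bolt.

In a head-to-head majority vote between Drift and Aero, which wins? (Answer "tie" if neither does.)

Aero

Ballots ranking Drift above Aero: 4.
Ballots ranking Aero above Drift: 20 − 4 = 16.
Aero wins the head-to-head 16–4.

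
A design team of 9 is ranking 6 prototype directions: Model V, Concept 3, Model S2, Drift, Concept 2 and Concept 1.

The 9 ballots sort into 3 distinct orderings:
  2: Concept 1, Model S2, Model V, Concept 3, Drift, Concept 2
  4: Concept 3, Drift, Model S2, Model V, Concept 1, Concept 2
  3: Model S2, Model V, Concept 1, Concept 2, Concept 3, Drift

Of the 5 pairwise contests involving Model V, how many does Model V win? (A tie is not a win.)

Model V against each rival (9 engineers):
Model V vs Concept 3: Model V wins 5–4.
Model V vs Model S2: Model S2, 9–0.
Model V–Drift: Model V 5–4.
Model V vs Concept 2: 2+4+3 = 9 for Model V, 0 for Concept 2 — Model V by 9–0.
Model V vs Concept 1: 4+3 = 7 for Model V, 2 for Concept 1 — Model V by 7–2.
Model V beats Concept 3, Drift, Concept 2, Concept 1; loses to Model S2 — 4 pairwise wins.

4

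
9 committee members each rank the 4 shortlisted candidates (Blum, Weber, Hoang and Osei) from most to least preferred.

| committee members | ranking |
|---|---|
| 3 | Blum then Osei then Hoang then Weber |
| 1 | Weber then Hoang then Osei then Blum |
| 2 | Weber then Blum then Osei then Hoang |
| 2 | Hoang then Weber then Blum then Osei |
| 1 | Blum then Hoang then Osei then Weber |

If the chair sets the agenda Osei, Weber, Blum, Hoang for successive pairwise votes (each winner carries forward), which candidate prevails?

Round 1: Osei vs Weber — 4–5, Weber advances.
Round 2: Weber vs Blum — 5–4, Weber advances.
Round 3: Weber vs Hoang — 3–6, Hoang advances.
The agenda winner is Hoang.

Hoang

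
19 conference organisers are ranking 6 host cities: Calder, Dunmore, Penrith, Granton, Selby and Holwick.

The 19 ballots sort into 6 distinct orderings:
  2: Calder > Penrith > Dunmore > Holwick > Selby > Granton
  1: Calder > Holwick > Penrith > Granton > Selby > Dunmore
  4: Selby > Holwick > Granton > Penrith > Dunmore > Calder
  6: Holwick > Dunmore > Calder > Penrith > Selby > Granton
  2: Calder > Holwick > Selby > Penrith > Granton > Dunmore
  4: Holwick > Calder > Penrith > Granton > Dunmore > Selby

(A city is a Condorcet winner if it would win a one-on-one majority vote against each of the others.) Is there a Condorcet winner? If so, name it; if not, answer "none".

Holwick

Check each pair by majority over 19 ballots:
Calder–Dunmore: Dunmore 10–9.
Calder vs Penrith: Calder wins 15–4.
Calder vs Granton: Calder wins 15–4.
Calder–Selby: Calder 15–4.
Calder–Holwick: Holwick 14–5.
Dunmore–Penrith: Penrith 13–6.
Dunmore vs Granton: Granton wins 11–8.
Dunmore vs Selby: Dunmore wins 12–7.
Dunmore–Holwick: Holwick 17–2.
Penrith–Granton: Penrith 15–4.
Penrith vs Selby: Penrith, 13–6.
Penrith vs Holwick: Holwick wins 17–2.
Granton–Selby: Selby 14–5.
Granton vs Holwick: Holwick wins 19–0.
Selby vs Holwick: Holwick, 15–4.
Holwick beats each of Calder, Dunmore, Penrith, Granton, Selby — Holwick is the Condorcet winner.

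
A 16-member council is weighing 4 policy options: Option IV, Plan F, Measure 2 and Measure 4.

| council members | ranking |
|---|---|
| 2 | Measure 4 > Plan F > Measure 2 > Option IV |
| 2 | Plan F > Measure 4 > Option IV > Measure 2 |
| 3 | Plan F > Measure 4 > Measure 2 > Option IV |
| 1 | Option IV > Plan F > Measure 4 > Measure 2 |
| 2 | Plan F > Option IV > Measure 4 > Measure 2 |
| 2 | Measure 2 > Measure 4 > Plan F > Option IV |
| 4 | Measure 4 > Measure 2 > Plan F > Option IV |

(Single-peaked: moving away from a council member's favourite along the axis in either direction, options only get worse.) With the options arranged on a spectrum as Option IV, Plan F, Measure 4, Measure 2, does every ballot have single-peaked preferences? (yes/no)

Axis positions: Option IV=1, Plan F=2, Measure 4=3, Measure 2=4.
Cluster 1 (peak Measure 4 at position 3): ranking walks positions 3-2-4-1, expanding outward from the peak — single-peaked.
Cluster 2 (peak Plan F at position 2): ranking walks positions 2-3-1-4, expanding outward from the peak — single-peaked.
Cluster 3 (peak Plan F at position 2): ranking walks positions 2-3-4-1, expanding outward from the peak — single-peaked.
Cluster 4 (peak Option IV at position 1): ranking walks positions 1-2-3-4, expanding outward from the peak — single-peaked.
Cluster 5 (peak Plan F at position 2): ranking walks positions 2-1-3-4, expanding outward from the peak — single-peaked.
Cluster 6 (peak Measure 2 at position 4): ranking walks positions 4-3-2-1, expanding outward from the peak — single-peaked.
Cluster 7 (peak Measure 4 at position 3): ranking walks positions 3-4-2-1, expanding outward from the peak — single-peaked.
Every ranking is single-peaked on this axis.

yes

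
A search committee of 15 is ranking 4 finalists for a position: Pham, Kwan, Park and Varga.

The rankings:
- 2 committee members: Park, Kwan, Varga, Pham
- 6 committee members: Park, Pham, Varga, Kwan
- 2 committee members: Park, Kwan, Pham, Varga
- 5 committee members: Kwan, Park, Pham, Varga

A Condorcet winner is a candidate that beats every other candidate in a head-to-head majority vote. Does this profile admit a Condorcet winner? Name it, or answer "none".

Park

Head-to-head results (15 committee members):
Pham vs Kwan: Pham is ranked higher on 6 ballots, Kwan on 9. Kwan wins 9–6.
Pham vs Park: Pham is ranked higher on 0 ballots, Park on 15. Park wins 15–0.
Pham vs Varga: Pham is ranked higher on 6+2+5 = 13 ballots, Varga on 2. Pham wins 13–2.
Kwan vs Park: Kwan preferred on 5 ballots; Park wins 10–5.
Kwan vs Varga: 9 to 6, Kwan.
Park vs Varga: Park is ranked higher on 2+6+2+5 = 15 ballots, Varga on 0. Park wins 15–0.
Park wins every pairwise contest, so Park is the Condorcet winner.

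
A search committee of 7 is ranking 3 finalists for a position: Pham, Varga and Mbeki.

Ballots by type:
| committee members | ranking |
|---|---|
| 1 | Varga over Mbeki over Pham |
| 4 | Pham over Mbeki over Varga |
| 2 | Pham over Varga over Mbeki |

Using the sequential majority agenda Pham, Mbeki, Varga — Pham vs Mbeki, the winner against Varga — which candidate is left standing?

Round 1: Pham vs Mbeki — 6–1, Pham advances.
Round 2: Pham vs Varga — 6–1, Pham advances.
Pham survives the agenda.

Pham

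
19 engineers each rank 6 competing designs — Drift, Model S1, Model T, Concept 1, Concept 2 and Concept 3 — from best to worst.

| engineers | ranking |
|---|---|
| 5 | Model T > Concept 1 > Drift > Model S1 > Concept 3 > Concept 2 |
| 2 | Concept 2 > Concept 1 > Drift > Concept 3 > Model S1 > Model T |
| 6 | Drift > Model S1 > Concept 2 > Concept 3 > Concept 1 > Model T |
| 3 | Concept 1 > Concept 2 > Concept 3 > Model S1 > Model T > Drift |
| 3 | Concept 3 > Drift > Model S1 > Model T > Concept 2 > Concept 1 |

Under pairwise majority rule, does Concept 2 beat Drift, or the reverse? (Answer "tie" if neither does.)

Drift

Ballots ranking Concept 2 above Drift: 2 + 3 = 5.
Ballots ranking Drift above Concept 2: 19 − 5 = 14.
Drift wins the head-to-head 14–5.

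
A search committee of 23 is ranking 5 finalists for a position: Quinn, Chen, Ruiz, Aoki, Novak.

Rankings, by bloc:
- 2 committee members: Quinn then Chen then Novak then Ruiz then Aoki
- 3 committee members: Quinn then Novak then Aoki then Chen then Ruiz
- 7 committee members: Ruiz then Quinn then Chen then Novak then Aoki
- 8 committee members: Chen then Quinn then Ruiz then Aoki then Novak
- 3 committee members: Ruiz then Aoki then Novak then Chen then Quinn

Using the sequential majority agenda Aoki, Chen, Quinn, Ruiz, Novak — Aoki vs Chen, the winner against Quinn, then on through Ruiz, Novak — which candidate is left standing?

Quinn

Round 1: Aoki vs Chen — 6–17, Chen advances.
Round 2: Chen vs Quinn — 11–12, Quinn advances.
Round 3: Quinn vs Ruiz — 13–10, Quinn advances.
Round 4: Quinn vs Novak — 20–3, Quinn advances.
Quinn survives the agenda.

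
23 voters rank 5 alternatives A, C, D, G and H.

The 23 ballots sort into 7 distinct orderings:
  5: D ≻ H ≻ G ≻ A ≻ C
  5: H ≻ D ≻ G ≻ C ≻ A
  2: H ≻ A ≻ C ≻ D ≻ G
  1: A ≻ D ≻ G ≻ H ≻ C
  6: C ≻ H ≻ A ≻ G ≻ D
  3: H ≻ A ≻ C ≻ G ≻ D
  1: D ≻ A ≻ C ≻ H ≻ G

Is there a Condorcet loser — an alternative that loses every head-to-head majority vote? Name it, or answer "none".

Pairwise majorities:
A vs C: 12 to 11, A.
A vs D: A wins 12–11.
A vs G: A wins 13–10.
A vs H: 2 to 21, H.
C vs D: C preferred on 2+6+3 = 11 ballots; D wins 12–11.
C vs G: 12 to 11, C.
C vs H: C preferred on 6+1 = 7 ballots; H wins 16–7.
D–G: D 14–9.
D–H: H 16–7.
G–H: H 22–1.
Only G has no wins; G is the Condorcet loser.

G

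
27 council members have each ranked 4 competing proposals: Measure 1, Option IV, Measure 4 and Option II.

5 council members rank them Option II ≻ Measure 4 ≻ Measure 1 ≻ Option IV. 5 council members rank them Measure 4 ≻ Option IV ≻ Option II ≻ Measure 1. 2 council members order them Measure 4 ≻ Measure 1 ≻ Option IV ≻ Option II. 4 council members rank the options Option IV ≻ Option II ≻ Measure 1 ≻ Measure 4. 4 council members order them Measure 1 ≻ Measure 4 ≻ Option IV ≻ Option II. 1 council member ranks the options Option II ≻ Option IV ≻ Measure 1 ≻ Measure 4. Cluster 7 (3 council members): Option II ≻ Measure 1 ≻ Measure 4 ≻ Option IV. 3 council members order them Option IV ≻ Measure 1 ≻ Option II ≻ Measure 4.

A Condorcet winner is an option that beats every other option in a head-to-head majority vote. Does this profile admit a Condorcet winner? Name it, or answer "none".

Check each pair by majority over 27 ballots:
Measure 1 vs Option IV: Measure 1 wins 14–13.
Measure 1–Measure 4: Measure 1 15–12.
Measure 1 vs Option II: Option II wins 18–9.
Option IV vs Measure 4: Measure 4, 19–8.
Option IV–Option II: Option IV 18–9.
Measure 4 vs Option II: Option II, 16–11.
No option is unbeaten: Measure 1 loses to Option II; Option IV loses to Measure 1; Measure 4 loses to Measure 1; Option II loses to Option IV. In particular Measure 1 → Option IV → Option II → Measure 1 is a majority cycle — no Condorcet winner exists.

none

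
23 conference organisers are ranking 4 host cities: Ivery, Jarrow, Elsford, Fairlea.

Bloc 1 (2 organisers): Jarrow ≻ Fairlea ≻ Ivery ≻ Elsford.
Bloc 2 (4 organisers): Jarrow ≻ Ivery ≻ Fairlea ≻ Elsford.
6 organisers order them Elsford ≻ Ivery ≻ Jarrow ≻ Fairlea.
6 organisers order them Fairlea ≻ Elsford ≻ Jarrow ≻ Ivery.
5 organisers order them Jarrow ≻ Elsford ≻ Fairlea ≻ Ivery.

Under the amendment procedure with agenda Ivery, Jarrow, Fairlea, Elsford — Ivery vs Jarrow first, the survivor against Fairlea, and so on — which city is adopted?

Round 1: Ivery vs Jarrow — 6–17, Jarrow advances.
Round 2: Jarrow vs Fairlea — 17–6, Jarrow advances.
Round 3: Jarrow vs Elsford — 11–12, Elsford advances.
The agenda winner is Elsford.

Elsford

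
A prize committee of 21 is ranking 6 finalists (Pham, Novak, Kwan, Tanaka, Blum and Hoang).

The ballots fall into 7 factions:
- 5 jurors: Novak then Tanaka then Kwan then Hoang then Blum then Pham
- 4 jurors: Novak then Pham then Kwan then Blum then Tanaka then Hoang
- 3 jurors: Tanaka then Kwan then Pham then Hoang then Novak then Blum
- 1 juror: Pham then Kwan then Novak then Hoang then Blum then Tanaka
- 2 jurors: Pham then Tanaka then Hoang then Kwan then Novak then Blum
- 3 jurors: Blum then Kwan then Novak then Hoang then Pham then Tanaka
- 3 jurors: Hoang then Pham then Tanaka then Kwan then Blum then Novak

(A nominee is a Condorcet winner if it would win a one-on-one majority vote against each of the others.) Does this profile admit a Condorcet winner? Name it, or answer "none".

none

Check each pair by majority over 21 ballots:
Pham–Novak: Novak 12–9.
Pham–Kwan: Kwan 11–10.
Pham–Tanaka: Pham 13–8.
Pham vs Blum: Pham, 13–8.
Pham vs Hoang: Hoang wins 11–10.
Novak vs Kwan: Kwan wins 12–9.
Novak vs Tanaka: Novak, 13–8.
Novak vs Blum: Novak wins 15–6.
Novak vs Hoang: Novak preferred on 5+4+1+3 = 13 ballots; Novak wins 13–8.
Kwan–Tanaka: Tanaka 13–8.
Kwan vs Blum: Kwan wins 18–3.
Kwan vs Hoang: Kwan preferred on 5+4+3+1+3 = 16 ballots; Kwan wins 16–5.
Tanaka vs Blum: Tanaka wins 13–8.
Tanaka vs Hoang: Tanaka is ranked higher on 5+4+3+2 = 14 ballots, Hoang on 7. Tanaka wins 14–7.
Blum vs Hoang: 4+3 = 7 for Blum, 14 for Hoang — Hoang by 14–7.
No nominee is unbeaten: Pham loses to Novak; Novak loses to Kwan; Kwan loses to Tanaka; Tanaka loses to Pham; Blum loses to Pham; Hoang loses to Novak. In particular Pham > Tanaka > Kwan > Pham is a majority cycle — no Condorcet winner exists.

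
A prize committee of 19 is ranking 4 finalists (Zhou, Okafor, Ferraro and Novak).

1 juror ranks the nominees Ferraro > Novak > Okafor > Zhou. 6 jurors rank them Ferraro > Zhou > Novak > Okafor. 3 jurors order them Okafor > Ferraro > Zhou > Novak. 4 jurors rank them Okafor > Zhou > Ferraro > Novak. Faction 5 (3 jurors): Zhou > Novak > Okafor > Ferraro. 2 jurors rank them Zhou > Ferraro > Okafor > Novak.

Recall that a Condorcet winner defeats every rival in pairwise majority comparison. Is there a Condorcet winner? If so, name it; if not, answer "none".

Check each pair by majority over 19 ballots:
Zhou vs Okafor: Zhou wins 11–8.
Zhou vs Ferraro: Zhou is ranked higher on 4+3+2 = 9 ballots, Ferraro on 10. Ferraro wins 10–9.
Zhou vs Novak: 18 to 1, Zhou.
Okafor vs Ferraro: Okafor preferred on 3+4+3 = 10 ballots; Okafor wins 10–9.
Okafor vs Novak: Novak, 10–9.
Ferraro vs Novak: Ferraro wins 16–3.
Every nominee loses at least once (Zhou loses to Ferraro; Okafor loses to Zhou; Ferraro loses to Okafor; Novak loses to Zhou). The majority relation contains the cycle Zhou > Okafor > Ferraro > Zhou, so there is no Condorcet winner.

none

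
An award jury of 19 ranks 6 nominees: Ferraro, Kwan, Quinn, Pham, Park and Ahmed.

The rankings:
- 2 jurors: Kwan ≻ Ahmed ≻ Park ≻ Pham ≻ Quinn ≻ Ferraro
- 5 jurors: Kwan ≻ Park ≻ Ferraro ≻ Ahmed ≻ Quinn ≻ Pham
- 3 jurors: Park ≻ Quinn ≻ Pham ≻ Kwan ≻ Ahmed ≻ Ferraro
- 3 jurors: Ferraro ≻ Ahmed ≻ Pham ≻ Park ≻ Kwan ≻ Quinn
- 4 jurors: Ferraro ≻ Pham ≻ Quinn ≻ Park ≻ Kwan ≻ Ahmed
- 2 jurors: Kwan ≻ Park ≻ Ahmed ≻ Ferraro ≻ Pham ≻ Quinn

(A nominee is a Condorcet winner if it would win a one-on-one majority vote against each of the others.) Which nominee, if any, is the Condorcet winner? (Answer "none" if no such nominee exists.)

Park

Check each pair by majority over 19 ballots:
Ferraro vs Kwan: Kwan, 12–7.
Ferraro vs Quinn: 5+3+4+2 = 14 for Ferraro, 5 for Quinn — Ferraro by 14–5.
Ferraro vs Pham: Ferraro preferred on 5+3+4+2 = 14 ballots; Ferraro wins 14–5.
Ferraro vs Park: 7 to 12, Park.
Ferraro vs Ahmed: Ferraro, 12–7.
Kwan vs Quinn: 12 to 7, Kwan.
Kwan–Pham: Pham 10–9.
Kwan vs Park: 9 to 10, Park.
Kwan vs Ahmed: 2+5+3+4+2 = 16 for Kwan, 3 for Ahmed — Kwan by 16–3.
Quinn vs Pham: 5+3 = 8 for Quinn, 11 for Pham — Pham by 11–8.
Quinn–Park: Park 15–4.
Quinn vs Ahmed: 3+4 = 7 for Quinn, 12 for Ahmed — Ahmed by 12–7.
Pham vs Park: Park, 12–7.
Pham–Ahmed: Ahmed 12–7.
Park vs Ahmed: Park is ranked higher on 5+3+4+2 = 14 ballots, Ahmed on 5. Park wins 14–5.
Only Park has no losses; Park is the Condorcet winner.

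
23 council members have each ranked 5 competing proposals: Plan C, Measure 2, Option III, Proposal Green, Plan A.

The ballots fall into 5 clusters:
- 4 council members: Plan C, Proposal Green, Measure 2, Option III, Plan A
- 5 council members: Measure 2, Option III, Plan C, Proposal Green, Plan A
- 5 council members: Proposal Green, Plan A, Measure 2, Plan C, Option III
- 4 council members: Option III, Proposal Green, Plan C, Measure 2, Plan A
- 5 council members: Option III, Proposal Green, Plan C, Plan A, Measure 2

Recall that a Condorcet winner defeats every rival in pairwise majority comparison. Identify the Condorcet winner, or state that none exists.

Check each pair by majority over 23 ballots:
Plan C–Measure 2: Plan C 13–10.
Plan C vs Option III: Option III, 14–9.
Plan C vs Proposal Green: Plan C preferred on 4+5 = 9 ballots; Proposal Green wins 14–9.
Plan C–Plan A: Plan C 18–5.
Measure 2 vs Option III: 4+5+5 = 14 for Measure 2, 9 for Option III — Measure 2 by 14–9.
Measure 2 vs Proposal Green: 5 to 18, Proposal Green.
Measure 2 vs Plan A: Measure 2, 13–10.
Option III vs Proposal Green: Option III, 14–9.
Option III vs Plan A: Option III preferred on 4+5+4+5 = 18 ballots; Option III wins 18–5.
Proposal Green vs Plan A: 4+5+5+4+5 = 23 for Proposal Green, 0 for Plan A — Proposal Green by 23–0.
Each option drops at least one matchup (Plan C loses to Option III; Measure 2 loses to Plan C; Option III loses to Measure 2; Proposal Green loses to Option III; Plan A loses to Plan C); the cycle Plan C > Measure 2 > Option III > Plan C rules out a Condorcet winner.

none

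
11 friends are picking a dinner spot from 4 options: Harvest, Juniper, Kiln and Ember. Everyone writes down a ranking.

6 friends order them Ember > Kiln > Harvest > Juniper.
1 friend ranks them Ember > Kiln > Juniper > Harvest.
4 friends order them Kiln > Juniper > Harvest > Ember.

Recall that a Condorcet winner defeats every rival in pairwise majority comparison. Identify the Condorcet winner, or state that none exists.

Ember

Pairwise majorities:
Harvest vs Juniper: Harvest preferred on 6 ballots; Harvest wins 6–5.
Harvest vs Kiln: 0 to 11, Kiln.
Harvest vs Ember: 4 to 7, Ember.
Juniper vs Kiln: Juniper preferred on 0 ballots; Kiln wins 11–0.
Juniper vs Ember: Juniper is ranked higher on 4 ballots, Ember on 7. Ember wins 7–4.
Kiln vs Ember: Kiln is ranked higher on 4 ballots, Ember on 7. Ember wins 7–4.
Ember defeats every rival head-to-head and is the Condorcet winner.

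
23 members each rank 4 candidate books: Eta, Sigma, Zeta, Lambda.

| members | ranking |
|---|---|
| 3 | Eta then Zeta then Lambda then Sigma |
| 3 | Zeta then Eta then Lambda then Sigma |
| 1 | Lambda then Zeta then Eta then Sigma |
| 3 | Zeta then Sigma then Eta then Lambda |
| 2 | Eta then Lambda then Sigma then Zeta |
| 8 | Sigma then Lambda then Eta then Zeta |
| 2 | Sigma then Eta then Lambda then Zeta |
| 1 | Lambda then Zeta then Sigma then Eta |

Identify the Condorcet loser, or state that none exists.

Zeta

Pairwise majorities:
Eta vs Sigma: Sigma, 14–9.
Eta vs Zeta: Eta, 15–8.
Eta vs Lambda: 13 to 10, Eta.
Sigma vs Zeta: 2+8+2 = 12 for Sigma, 11 for Zeta — Sigma by 12–11.
Sigma vs Lambda: Sigma preferred on 3+8+2 = 13 ballots; Sigma wins 13–10.
Zeta vs Lambda: Lambda, 14–9.
Zeta is beaten in every head-to-head and is the Condorcet loser.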